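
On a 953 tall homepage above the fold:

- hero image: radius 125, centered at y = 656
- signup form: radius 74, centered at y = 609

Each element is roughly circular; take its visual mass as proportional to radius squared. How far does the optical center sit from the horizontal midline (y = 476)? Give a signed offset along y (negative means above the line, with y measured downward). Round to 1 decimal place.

≈ 167.8

Weights ∝ r²: hero image 125² = 15625, signup form 74² = 5476; Σw = 21101.
Σw·y = 15625·656 + 5476·609 = 13584884, so ȳ = 13584884/21101 ≈ 643.80.
Against y = 476, that's 643.80 − 476 = 167.80.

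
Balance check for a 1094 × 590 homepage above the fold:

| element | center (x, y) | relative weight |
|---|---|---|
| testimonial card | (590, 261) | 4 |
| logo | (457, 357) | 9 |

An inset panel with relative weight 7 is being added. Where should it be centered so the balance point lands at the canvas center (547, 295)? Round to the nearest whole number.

New total weight: (4 + 9) + 7 = 20.
Along x: (6473 + 7·x) / 20 = 547 (existing moment 4·590 + 9·457 = 6473) ⇒ x = (10940 − 6473) / 7 ≈ 638.14.
Along y: (4257 + 7·y) / 20 = 295 (existing moment 4·261 + 9·357 = 4257) ⇒ y = (5900 − 4257) / 7 ≈ 234.71.

(638, 235)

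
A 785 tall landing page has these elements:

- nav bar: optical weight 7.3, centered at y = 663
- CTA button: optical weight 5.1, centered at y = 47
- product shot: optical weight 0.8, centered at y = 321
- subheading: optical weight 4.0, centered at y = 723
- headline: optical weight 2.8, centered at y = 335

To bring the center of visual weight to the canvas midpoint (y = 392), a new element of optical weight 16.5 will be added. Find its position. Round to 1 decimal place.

y ≈ 311.6

After adding the new element, total weight = 7.3 + 5.1 + 0.8 + 4.0 + 2.8 + 16.5 = 36.5.
y: need Σw·y = 36.5·392 = 14308.0. Existing = 7.3·663 + 5.1·47 + 0.8·321 + 4.0·723 + 2.8·335 = 9166.4. Remainder 5141.6 / 16.5 ≈ 311.61.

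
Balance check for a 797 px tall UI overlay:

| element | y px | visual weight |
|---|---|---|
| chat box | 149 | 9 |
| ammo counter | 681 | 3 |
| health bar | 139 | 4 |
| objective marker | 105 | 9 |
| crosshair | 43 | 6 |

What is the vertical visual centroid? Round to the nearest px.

Σw = 9 + 3 + 4 + 9 + 6 = 31.
Σw·y = 9·149 + 3·681 + 4·139 + 9·105 + 6·43 = 5143, so ȳ = 5143/31 ≈ 165.90.

y ≈ 166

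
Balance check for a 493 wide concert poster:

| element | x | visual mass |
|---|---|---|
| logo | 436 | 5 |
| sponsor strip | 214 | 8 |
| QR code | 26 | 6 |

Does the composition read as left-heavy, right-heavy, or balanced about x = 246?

left-heavy

Σw = 5 + 8 + 6 = 19.
Σw·x = 5·436 + 8·214 + 6·26 = 4048, so x̄ = 4048/19 ≈ 213.05.
Since 213.1 is left of 246, the composition reads left-heavy.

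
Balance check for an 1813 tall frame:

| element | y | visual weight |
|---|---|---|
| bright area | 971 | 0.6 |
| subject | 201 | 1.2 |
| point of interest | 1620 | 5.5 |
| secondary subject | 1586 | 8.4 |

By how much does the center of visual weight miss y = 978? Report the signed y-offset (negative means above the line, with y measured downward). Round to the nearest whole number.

Total weight = 0.6 + 1.2 + 5.5 + 8.4 = 15.7.
y: (0.6·971 + 1.2·201 + 5.5·1620 + 8.4·1586) / 15.7 = 23056.2 / 15.7 ≈ 1468.55
Against y = 978, that's 1468.55 − 978 = 490.55.

≈ 491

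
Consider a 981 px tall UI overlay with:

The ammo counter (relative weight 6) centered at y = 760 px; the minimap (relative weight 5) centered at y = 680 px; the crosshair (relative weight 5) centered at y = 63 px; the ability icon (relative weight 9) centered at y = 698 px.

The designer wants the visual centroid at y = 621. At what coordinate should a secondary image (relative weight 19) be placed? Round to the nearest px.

y ≈ 672

After adding the secondary image, total weight = 6 + 5 + 5 + 9 + 19 = 44.
y: need Σw·y = 44·621 = 27324. Existing = 6·760 + 5·680 + 5·63 + 9·698 = 14557. Remainder 12767 / 19 ≈ 671.95.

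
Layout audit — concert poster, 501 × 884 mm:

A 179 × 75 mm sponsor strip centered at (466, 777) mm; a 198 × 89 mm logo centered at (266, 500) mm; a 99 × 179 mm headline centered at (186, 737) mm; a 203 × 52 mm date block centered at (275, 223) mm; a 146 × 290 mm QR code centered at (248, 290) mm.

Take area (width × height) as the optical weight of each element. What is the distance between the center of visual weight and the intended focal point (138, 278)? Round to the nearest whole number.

≈ 227 mm

Areas: sponsor strip 179·75 = 13425, logo 198·89 = 17622, headline 99·179 = 17721, date block 203·52 = 10556, QR code 146·290 = 42340. Total weight = 101664.
x: (13425·466 + 17622·266 + 17721·186 + 10556·275 + 42340·248) / 101664 = 27642828 / 101664 ≈ 271.90
y: (13425·777 + 17622·500 + 17721·737 + 10556·223 + 42340·290) / 101664 = 46935190 / 101664 ≈ 461.67
Offset from (138, 278): Δx ≈ 133.90, Δy ≈ 183.67; distance = √(Δx² + Δy²) ≈ 227.30.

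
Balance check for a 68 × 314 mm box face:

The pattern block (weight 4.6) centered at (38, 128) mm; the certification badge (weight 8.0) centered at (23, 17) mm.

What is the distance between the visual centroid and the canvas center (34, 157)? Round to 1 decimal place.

Total weight = 4.6 + 8.0 = 12.6.
x-moment: 4.6·38 + 8.0·23 = 358.8; centroid 358.8/12.6 ≈ 28.48.
y-moment: 4.6·128 + 8.0·17 = 724.8; centroid 724.8/12.6 ≈ 57.52.
Relative to (34, 157): Δ = (-5.52, -99.48); |Δ| = √(-5.52² + -99.48²) ≈ 99.63.

≈ 99.6 mm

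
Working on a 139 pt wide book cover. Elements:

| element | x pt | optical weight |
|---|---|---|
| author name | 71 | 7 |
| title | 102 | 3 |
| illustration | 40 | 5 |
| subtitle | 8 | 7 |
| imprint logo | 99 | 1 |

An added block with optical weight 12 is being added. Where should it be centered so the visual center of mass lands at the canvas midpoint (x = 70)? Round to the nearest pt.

With the added block, Σw becomes 7 + 3 + 5 + 7 + 1 + 12 = 35.
x: target moment 35×70 = 2450; current 7·71 + 3·102 + 5·40 + 7·8 + 1·99 = 1158; the added block supplies 1292, so x = 1292/12 ≈ 107.67.

x ≈ 108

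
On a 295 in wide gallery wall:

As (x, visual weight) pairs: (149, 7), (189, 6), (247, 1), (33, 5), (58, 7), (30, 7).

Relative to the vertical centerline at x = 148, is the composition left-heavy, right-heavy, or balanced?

left-heavy

Total weight = 7 + 6 + 1 + 5 + 7 + 7 = 33.
x-moment: 7·149 + 6·189 + 1·247 + 5·33 + 7·58 + 7·30 = 3205; centroid 3205/33 ≈ 97.12.
97.1 lies left of the midline 148, so the layout is left-heavy.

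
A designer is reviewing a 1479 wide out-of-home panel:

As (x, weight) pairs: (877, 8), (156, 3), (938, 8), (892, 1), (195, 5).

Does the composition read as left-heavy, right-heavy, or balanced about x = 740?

left-heavy

Σw = 8 + 3 + 8 + 1 + 5 = 25.
Σw·x = 8·877 + 3·156 + 8·938 + 1·892 + 5·195 = 16855, so x̄ = 16855/25 ≈ 674.20.
674.2 vs midline 740 → left-heavy.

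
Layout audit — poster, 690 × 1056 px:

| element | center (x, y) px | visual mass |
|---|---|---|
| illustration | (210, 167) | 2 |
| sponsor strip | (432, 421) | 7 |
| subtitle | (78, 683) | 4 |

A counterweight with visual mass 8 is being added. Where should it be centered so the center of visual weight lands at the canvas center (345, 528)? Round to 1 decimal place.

New total weight: (2 + 7 + 4) + 8 = 21.
x: need Σw·x = 21·345 = 7245. Existing = 2·210 + 7·432 + 4·78 = 3756. Remainder 3489 / 8 ≈ 436.12.
y: need Σw·y = 21·528 = 11088. Existing = 2·167 + 7·421 + 4·683 = 6013. Remainder 5075 / 8 ≈ 634.38.

(436.1, 634.4)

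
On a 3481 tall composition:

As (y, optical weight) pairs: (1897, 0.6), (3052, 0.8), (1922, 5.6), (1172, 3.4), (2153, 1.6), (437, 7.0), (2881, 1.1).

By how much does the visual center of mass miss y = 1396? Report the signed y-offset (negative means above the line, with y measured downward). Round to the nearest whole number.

≈ -3

Total weight = 0.6 + 0.8 + 5.6 + 3.4 + 1.6 + 7.0 + 1.1 = 20.1.
y-moment: 0.6·1897 + 0.8·3052 + 5.6·1922 + 3.4·1172 + 1.6·2153 + 7.0·437 + 1.1·2881 = 28000.7; centroid 28000.7/20.1 ≈ 1393.07.
Difference: 1393.07 − 1396 ≈ -2.93.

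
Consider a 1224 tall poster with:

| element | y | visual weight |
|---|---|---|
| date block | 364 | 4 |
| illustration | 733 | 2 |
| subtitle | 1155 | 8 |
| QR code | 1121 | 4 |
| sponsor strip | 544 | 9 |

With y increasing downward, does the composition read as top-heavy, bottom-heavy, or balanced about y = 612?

Total weight = 4 + 2 + 8 + 4 + 9 = 27.
y: (4·364 + 2·733 + 8·1155 + 4·1121 + 9·544) / 27 = 21542 / 27 ≈ 797.85
Since 797.9 is below (larger y than) 612, the composition reads bottom-heavy.

bottom-heavy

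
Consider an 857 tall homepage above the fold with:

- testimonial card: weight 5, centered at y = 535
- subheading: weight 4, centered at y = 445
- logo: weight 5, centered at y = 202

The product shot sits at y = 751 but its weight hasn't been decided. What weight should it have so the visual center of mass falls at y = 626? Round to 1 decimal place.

Existing Σw = 14 (5 + 4 + 5); existing moment 5·535 + 4·445 + 5·202 = 5465.
For the centroid to hit 626: (5465 + w·751) / (14 + w) = 626.
So w = (626·14 − 5465)/(751 − 626) = 3299/125 ≈ 26.39.

w ≈ 26.4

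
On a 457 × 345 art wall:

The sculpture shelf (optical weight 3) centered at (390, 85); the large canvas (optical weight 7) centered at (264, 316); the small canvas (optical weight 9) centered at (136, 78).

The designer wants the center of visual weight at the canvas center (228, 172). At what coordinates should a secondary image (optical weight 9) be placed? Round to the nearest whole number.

New total weight: (3 + 7 + 9) + 9 = 28.
x: need Σw·x = 28·228 = 6384. Existing = 3·390 + 7·264 + 9·136 = 4242. Remainder 2142 / 9 ≈ 238.00.
y: need Σw·y = 28·172 = 4816. Existing = 3·85 + 7·316 + 9·78 = 3169. Remainder 1647 / 9 ≈ 183.00.

(238, 183)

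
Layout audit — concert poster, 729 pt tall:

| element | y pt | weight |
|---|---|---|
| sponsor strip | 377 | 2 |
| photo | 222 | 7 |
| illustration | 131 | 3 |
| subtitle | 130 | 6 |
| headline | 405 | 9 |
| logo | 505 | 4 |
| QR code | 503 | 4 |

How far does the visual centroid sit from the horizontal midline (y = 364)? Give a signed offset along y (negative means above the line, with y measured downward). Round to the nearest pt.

≈ -45 pt

Total weight = 2 + 7 + 3 + 6 + 9 + 4 + 4 = 35.
Σw·y = 11158; ȳ = 11158/35 ≈ 318.80.
Against y = 364, that's 318.80 − 364 = -45.20.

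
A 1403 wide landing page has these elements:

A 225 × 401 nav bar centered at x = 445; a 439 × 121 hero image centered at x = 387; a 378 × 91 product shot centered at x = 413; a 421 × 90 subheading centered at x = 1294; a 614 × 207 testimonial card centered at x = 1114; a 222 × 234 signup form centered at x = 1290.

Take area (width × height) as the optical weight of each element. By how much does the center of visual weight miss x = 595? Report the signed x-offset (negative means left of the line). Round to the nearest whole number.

≈ 248

Taking area as weight: nav bar 225·401 = 90225, hero image 439·121 = 53119, product shot 378·91 = 34398, subheading 421·90 = 37890, testimonial card 614·207 = 127098, signup form 222·234 = 51948. Sum 394678.
x: (90225·445 + 53119·387 + 34398·413 + 37890·1294 + 127098·1114 + 51948·1290) / 394678 = 332543304 / 394678 ≈ 842.57
Against x = 595, that's 842.57 − 595 = 247.57.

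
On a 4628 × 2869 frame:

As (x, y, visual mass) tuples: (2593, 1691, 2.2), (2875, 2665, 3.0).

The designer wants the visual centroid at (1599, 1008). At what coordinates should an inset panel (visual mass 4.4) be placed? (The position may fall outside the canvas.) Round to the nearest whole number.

With the inset panel, Σw becomes 2.2 + 3.0 + 4.4 = 9.6.
Along x: (14329.6 + 4.4·x) / 9.6 = 1599 (existing moment 2.2·2593 + 3.0·2875 = 14329.6) ⇒ x = (15350.4 − 14329.6) / 4.4 ≈ 232.00.
Along y: (11715.2 + 4.4·y) / 9.6 = 1008 (existing moment 2.2·1691 + 3.0·2665 = 11715.2) ⇒ y = (9676.8 − 11715.2) / 4.4 ≈ -463.27.

(232, -463)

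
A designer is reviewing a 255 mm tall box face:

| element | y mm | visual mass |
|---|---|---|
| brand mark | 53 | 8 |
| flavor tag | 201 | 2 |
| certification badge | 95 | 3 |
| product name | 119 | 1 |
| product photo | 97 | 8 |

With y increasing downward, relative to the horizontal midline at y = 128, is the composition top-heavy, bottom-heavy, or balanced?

Weights sum to 8 + 2 + 3 + 1 + 8 = 22.
y: (8·53 + 2·201 + 3·95 + 1·119 + 8·97) / 22 = 2006 / 22 ≈ 91.18
Since 91.2 is above (smaller y than) 128, the composition reads top-heavy.

top-heavy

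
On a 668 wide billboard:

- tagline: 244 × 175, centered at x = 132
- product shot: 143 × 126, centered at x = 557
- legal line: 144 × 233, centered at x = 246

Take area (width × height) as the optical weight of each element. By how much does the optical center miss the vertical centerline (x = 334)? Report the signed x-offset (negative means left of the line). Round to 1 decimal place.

≈ -80.2

Areas → weights: tagline 244·175 = 42700, product shot 143·126 = 18018, legal line 144·233 = 33552; Σw = 94270.
x: (42700·132 + 18018·557 + 33552·246) / 94270 = 23926218 / 94270 ≈ 253.81
Difference: 253.81 − 334 ≈ -80.19.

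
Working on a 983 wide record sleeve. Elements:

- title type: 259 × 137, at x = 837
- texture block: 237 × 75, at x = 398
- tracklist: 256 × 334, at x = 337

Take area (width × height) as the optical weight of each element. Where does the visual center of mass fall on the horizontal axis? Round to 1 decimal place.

Taking area as weight: title type 259·137 = 35483, texture block 237·75 = 17775, tracklist 256·334 = 85504. Sum 138762.
x: (35483·837 + 17775·398 + 85504·337) / 138762 = 65588569 / 138762 ≈ 472.67

x ≈ 472.7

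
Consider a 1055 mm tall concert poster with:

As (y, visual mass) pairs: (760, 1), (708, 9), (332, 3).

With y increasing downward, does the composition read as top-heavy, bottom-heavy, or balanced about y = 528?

Weights sum to 1 + 9 + 3 = 13.
Σw·y = 1·760 + 9·708 + 3·332 = 8128, so ȳ = 8128/13 ≈ 625.23.
625.2 lies below (larger y than) the midline 528, so the layout is bottom-heavy.

bottom-heavy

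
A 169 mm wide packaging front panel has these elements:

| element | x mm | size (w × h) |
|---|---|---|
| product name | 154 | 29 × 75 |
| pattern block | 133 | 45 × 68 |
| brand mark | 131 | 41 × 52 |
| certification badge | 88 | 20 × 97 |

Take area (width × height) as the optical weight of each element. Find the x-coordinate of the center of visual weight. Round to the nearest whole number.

x ≈ 128

Taking area as weight: product name 29·75 = 2175, pattern block 45·68 = 3060, brand mark 41·52 = 2132, certification badge 20·97 = 1940. Sum 9307.
x-moment: 2175·154 + 3060·133 + 2132·131 + 1940·88 = 1191942; centroid 1191942/9307 ≈ 128.07.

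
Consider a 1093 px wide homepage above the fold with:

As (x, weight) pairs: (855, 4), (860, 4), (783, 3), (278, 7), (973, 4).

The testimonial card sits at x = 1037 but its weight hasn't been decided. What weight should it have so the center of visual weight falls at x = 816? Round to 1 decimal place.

Existing Σw = 22 (4 + 4 + 3 + 7 + 4); existing moment 4·855 + 4·860 + 3·783 + 7·278 + 4·973 = 15047.
For the centroid to hit 816: (15047 + w·1037) / (22 + w) = 816.
Rearranging, w·(1037 − 816) = 816·22 − 15047 = 2905, so w ≈ 2905/221 = 13.14.

w ≈ 13.1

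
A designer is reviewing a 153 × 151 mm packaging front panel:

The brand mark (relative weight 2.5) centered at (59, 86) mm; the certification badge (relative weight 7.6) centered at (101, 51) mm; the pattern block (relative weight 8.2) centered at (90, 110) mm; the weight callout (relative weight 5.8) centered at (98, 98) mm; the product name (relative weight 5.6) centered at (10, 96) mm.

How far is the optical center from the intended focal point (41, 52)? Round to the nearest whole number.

Weights sum to 2.5 + 7.6 + 8.2 + 5.8 + 5.6 = 29.7.
Σw·x = 2.5·59 + 7.6·101 + 8.2·90 + 5.8·98 + 5.6·10 = 2277.5, so x̄ = 2277.5/29.7 ≈ 76.68.
Σw·y = 2.5·86 + 7.6·51 + 8.2·110 + 5.8·98 + 5.6·96 = 2610.6, so ȳ = 2610.6/29.7 ≈ 87.90.
Relative to (41, 52): Δ = (35.68, 35.90); |Δ| = √(35.68² + 35.90²) ≈ 50.62.

≈ 51 mm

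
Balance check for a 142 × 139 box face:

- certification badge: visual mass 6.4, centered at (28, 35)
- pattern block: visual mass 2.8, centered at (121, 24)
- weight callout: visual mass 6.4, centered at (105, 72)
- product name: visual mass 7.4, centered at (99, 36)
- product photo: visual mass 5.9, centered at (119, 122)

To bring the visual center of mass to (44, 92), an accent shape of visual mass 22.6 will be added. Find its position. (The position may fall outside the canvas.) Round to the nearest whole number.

With the accent shape, Σw becomes 6.4 + 2.8 + 6.4 + 7.4 + 5.9 + 22.6 = 51.5.
x: target moment 51.5×44 = 2266.0; current 6.4·28 + 2.8·121 + 6.4·105 + 7.4·99 + 5.9·119 = 2624.7; the accent shape supplies -358.7, so x = -358.7/22.6 ≈ -15.87.
y: target moment 51.5×92 = 4738.0; current 6.4·35 + 2.8·24 + 6.4·72 + 7.4·36 + 5.9·122 = 1738.2; the accent shape supplies 2999.8, so y = 2999.8/22.6 ≈ 132.73.

(-16, 133)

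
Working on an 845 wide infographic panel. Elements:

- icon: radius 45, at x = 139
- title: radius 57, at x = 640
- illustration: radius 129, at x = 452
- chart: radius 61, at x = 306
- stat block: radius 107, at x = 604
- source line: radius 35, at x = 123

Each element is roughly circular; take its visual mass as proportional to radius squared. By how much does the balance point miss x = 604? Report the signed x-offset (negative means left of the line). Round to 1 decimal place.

r² weights: icon 45² = 2025, title 57² = 3249, illustration 129² = 16641, chart 61² = 3721, stat block 107² = 11449, source line 35² = 1225. Total = 38310.
x-moment: 2025·139 + 3249·640 + 16641·452 + 3721·306 + 11449·604 + 1225·123 = 18087064; centroid 18087064/38310 ≈ 472.12.
Difference: 472.12 − 604 ≈ -131.88.

≈ -131.9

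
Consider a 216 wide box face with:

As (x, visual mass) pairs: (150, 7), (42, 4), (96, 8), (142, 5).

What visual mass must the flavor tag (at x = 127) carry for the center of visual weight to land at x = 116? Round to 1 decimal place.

w ≈ 8.0

Known weights sum to 7 + 4 + 8 + 5 = 24; their moment is 7·150 + 4·42 + 8·96 + 5·142 = 2696.
Set Σw·x/Σw = 116: (2696 + 127w) = 116·(24 + w).
Solving: w = (116·24 − 2696) / (127 − 116) = 88 / 11 ≈ 8.00.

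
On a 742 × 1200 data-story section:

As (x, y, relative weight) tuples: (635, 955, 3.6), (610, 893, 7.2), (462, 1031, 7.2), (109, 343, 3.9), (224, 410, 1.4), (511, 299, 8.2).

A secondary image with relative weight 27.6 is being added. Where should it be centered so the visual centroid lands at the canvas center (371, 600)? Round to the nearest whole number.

(253, 500)

With the secondary image, Σw becomes 3.6 + 7.2 + 7.2 + 3.9 + 1.4 + 8.2 + 27.6 = 59.1.
x: target moment 59.1×371 = 21926.1; current 3.6·635 + 7.2·610 + 7.2·462 + 3.9·109 + 1.4·224 + 8.2·511 = 14933.3; the secondary image supplies 6992.8, so x = 6992.8/27.6 ≈ 253.36.
y: target moment 59.1×600 = 35460.0; current 3.6·955 + 7.2·893 + 7.2·1031 + 3.9·343 + 1.4·410 + 8.2·299 = 21654.3; the secondary image supplies 13805.7, so y = 13805.7/27.6 ≈ 500.21.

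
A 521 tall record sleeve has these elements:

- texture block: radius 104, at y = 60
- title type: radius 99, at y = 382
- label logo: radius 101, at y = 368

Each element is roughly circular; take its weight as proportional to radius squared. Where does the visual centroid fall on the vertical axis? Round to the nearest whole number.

r² weights: texture block 104² = 10816, title type 99² = 9801, label logo 101² = 10201. Total = 30818.
Σw·y = 10816·60 + 9801·382 + 10201·368 = 8146910, so ȳ = 8146910/30818 ≈ 264.36.

y ≈ 264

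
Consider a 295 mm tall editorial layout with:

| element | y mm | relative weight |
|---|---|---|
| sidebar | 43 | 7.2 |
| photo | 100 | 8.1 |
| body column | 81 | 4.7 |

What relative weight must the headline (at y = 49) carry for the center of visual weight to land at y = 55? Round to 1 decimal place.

Fixed elements: Σw = 7.2 + 8.1 + 4.7 = 20.0, Σw·y = 7.2·43 + 8.1·100 + 4.7·81 = 1500.3.
Set Σw·y/Σw = 55: (1500.3 + 49w) = 55·(20.0 + w).
So w = (55·20.0 − 1500.3)/(49 − 55) = -400.3/-6 ≈ 66.72.

w ≈ 66.7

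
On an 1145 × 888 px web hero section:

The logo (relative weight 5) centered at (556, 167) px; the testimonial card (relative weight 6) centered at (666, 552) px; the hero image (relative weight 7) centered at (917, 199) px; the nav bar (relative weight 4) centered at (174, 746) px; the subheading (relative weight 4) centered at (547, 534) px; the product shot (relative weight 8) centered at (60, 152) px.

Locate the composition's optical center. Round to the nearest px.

Weights sum to 5 + 6 + 7 + 4 + 4 + 8 = 34.
x: moment 16559 / weight 34 ≈ 487.03
Σw·y = 11876; ȳ = 11876/34 ≈ 349.29.

(487, 349)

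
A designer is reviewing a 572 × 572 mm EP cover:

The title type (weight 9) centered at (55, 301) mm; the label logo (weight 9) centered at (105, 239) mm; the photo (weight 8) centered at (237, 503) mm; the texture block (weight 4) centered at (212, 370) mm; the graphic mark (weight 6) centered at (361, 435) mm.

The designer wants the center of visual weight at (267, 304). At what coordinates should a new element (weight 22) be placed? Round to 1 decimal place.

After adding the new element, total weight = 9 + 9 + 8 + 4 + 6 + 22 = 58.
x: target moment 58×267 = 15486; current 9·55 + 9·105 + 8·237 + 4·212 + 6·361 = 6350; the new element supplies 9136, so x = 9136/22 ≈ 415.27.
y: target moment 58×304 = 17632; current 9·301 + 9·239 + 8·503 + 4·370 + 6·435 = 12974; the new element supplies 4658, so y = 4658/22 ≈ 211.73.

(415.3, 211.7)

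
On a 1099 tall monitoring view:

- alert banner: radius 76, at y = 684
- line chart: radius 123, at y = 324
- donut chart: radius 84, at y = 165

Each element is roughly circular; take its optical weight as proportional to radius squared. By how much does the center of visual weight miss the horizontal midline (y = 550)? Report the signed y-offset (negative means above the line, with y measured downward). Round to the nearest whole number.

r² weights: alert banner 76² = 5776, line chart 123² = 15129, donut chart 84² = 7056. Total = 27961.
Σw·y = 5776·684 + 15129·324 + 7056·165 = 10016820, so ȳ = 10016820/27961 ≈ 358.24.
Offset from y = 550: 358.24 − 550 ≈ -191.76.

≈ -192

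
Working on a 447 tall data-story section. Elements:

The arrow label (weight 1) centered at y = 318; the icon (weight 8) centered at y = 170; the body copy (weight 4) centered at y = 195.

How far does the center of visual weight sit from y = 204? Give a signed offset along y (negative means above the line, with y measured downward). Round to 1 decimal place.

Total weight = 1 + 8 + 4 = 13.
Σw·y = 1·318 + 8·170 + 4·195 = 2458, so ȳ = 2458/13 ≈ 189.08.
Difference: 189.08 − 204 ≈ -14.92.

≈ -14.9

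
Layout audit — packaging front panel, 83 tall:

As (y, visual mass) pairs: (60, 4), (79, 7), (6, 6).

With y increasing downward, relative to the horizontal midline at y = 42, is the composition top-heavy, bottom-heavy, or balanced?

Total weight = 4 + 7 + 6 = 17.
y: (4·60 + 7·79 + 6·6) / 17 = 829 / 17 ≈ 48.76
Since 48.8 is below (larger y than) 42, the composition reads bottom-heavy.

bottom-heavy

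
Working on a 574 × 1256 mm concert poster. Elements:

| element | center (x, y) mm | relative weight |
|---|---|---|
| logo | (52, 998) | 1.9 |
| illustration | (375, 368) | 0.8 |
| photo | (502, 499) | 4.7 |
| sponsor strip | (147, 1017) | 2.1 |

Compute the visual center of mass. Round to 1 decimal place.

Σw = 1.9 + 0.8 + 4.7 + 2.1 = 9.5.
Σw·x = 1.9·52 + 0.8·375 + 4.7·502 + 2.1·147 = 3066.9, so x̄ = 3066.9/9.5 ≈ 322.83.
Σw·y = 1.9·998 + 0.8·368 + 4.7·499 + 2.1·1017 = 6671.6, so ȳ = 6671.6/9.5 ≈ 702.27.

(322.8, 702.3)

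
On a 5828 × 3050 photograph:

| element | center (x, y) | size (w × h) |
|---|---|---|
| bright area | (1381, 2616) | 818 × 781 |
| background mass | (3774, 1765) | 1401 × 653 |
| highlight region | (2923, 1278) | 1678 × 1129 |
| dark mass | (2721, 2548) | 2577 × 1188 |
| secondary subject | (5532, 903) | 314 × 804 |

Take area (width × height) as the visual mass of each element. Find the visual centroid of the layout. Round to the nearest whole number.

Areas → weights: bright area 818·781 = 638858, background mass 1401·653 = 914853, highlight region 1678·1129 = 1894462, dark mass 2577·1188 = 3061476, secondary subject 314·804 = 252456; Σw = 6762105.
x: (638858·1381 + 914853·3774 + 1894462·2923 + 3061476·2721 + 252456·5532) / 6762105 = 19599293334 / 6762105 ≈ 2898.40
y: (638858·2616 + 914853·1765 + 1894462·1278 + 3061476·2548 + 252456·903) / 6762105 = 13735699125 / 6762105 ≈ 2031.28

(2898, 2031)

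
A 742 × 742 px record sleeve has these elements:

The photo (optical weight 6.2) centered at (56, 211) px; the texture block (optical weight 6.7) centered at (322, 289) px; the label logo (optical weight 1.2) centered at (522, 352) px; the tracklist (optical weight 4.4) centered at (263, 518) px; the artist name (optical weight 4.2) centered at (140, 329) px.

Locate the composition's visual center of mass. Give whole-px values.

Σw = 6.2 + 6.7 + 1.2 + 4.4 + 4.2 = 22.7.
x-moment: 6.2·56 + 6.7·322 + 1.2·522 + 4.4·263 + 4.2·140 = 4876.2; centroid 4876.2/22.7 ≈ 214.81.
y-moment: 6.2·211 + 6.7·289 + 1.2·352 + 4.4·518 + 4.2·329 = 7327.9; centroid 7327.9/22.7 ≈ 322.81.

(215, 323)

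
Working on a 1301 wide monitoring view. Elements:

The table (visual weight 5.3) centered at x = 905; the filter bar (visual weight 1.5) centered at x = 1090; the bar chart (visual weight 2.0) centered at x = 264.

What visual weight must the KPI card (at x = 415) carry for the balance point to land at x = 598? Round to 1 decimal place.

w ≈ 9.3

Fixed elements: Σw = 5.3 + 1.5 + 2.0 = 8.8, Σw·x = 5.3·905 + 1.5·1090 + 2.0·264 = 6959.5.
Set Σw·x/Σw = 598: (6959.5 + 415w) = 598·(8.8 + w).
Rearranging, w·(415 − 598) = 598·8.8 − 6959.5 = -1697.1, so w ≈ -1697.1/-183 = 9.27.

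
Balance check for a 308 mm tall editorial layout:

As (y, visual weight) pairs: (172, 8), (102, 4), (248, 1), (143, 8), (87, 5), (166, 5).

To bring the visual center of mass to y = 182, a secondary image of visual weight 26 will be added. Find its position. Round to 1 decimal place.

y ≈ 228.2

With the secondary image, Σw becomes 8 + 4 + 1 + 8 + 5 + 5 + 26 = 57.
Along y: (4441 + 26·y) / 57 = 182 (existing moment 8·172 + 4·102 + 1·248 + 8·143 + 5·87 + 5·166 = 4441) ⇒ y = (10374 − 4441) / 26 ≈ 228.19.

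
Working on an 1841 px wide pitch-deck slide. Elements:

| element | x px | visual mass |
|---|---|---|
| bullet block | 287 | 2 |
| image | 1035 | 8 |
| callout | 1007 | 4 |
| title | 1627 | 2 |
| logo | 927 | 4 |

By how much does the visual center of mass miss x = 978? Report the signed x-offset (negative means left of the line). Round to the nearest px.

≈ 14 px

Weights sum to 2 + 8 + 4 + 2 + 4 = 20.
Σw·x = 2·287 + 8·1035 + 4·1007 + 2·1627 + 4·927 = 19844, so x̄ = 19844/20 ≈ 992.20.
Difference: 992.20 − 978 ≈ 14.20.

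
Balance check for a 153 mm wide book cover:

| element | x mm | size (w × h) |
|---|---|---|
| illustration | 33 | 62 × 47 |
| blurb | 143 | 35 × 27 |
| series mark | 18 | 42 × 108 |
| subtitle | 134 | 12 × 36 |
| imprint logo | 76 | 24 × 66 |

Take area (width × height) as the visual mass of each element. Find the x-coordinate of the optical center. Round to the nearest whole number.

Taking area as weight: illustration 62·47 = 2914, blurb 35·27 = 945, series mark 42·108 = 4536, subtitle 12·36 = 432, imprint logo 24·66 = 1584. Sum 10411.
x-moment: 2914·33 + 945·143 + 4536·18 + 432·134 + 1584·76 = 491217; centroid 491217/10411 ≈ 47.18.

x ≈ 47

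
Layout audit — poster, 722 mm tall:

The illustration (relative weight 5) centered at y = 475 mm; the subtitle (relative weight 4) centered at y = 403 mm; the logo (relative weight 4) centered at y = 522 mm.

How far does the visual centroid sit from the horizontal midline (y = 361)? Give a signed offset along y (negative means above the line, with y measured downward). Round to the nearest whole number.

≈ 106 mm

Σw = 5 + 4 + 4 = 13.
y: (5·475 + 4·403 + 4·522) / 13 = 6075 / 13 ≈ 467.31
Difference: 467.31 − 361 ≈ 106.31.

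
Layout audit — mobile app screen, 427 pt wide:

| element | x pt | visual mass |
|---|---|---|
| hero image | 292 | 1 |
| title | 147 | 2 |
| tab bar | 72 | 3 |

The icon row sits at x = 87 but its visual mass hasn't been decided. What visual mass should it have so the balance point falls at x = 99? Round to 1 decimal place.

w ≈ 17.3

Fixed elements: Σw = 1 + 2 + 3 = 6, Σw·x = 1·292 + 2·147 + 3·72 = 802.
For the centroid to hit 99: (802 + w·87) / (6 + w) = 99.
So w = (99·6 − 802)/(87 − 99) = -208/-12 ≈ 17.33.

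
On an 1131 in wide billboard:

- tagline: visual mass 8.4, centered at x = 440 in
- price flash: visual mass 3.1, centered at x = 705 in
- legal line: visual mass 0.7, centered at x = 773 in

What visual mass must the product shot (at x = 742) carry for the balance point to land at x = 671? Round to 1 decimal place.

w ≈ 24.8

Fixed elements: Σw = 8.4 + 3.1 + 0.7 = 12.2, Σw·x = 8.4·440 + 3.1·705 + 0.7·773 = 6422.6.
For the centroid to hit 671: (6422.6 + w·742) / (12.2 + w) = 671.
So w = (671·12.2 − 6422.6)/(742 − 671) = 1763.6/71 ≈ 24.84.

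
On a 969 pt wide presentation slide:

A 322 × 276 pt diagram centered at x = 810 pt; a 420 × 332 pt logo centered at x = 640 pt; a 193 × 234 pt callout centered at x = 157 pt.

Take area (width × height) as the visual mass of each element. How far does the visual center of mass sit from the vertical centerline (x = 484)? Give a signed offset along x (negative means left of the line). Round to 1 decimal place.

≈ 131.5 pt

Areas → weights: diagram 322·276 = 88872, logo 420·332 = 139440, callout 193·234 = 45162; Σw = 273474.
Σw·x = 88872·810 + 139440·640 + 45162·157 = 168318354, so x̄ = 168318354/273474 ≈ 615.48.
Against x = 484, that's 615.48 − 484 = 131.48.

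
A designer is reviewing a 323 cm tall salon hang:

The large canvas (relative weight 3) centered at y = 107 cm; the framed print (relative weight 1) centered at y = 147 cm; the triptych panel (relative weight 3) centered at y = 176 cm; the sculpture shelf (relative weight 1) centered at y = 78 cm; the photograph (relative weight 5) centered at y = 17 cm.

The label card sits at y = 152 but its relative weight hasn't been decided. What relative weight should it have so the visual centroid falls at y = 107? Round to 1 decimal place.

Existing Σw = 13 (3 + 1 + 3 + 1 + 5); existing moment 3·107 + 1·147 + 3·176 + 1·78 + 5·17 = 1159.
Set Σw·y/Σw = 107: (1159 + 152w) = 107·(13 + w).
Rearranging, w·(152 − 107) = 107·13 − 1159 = 232, so w ≈ 232/45 = 5.16.

w ≈ 5.2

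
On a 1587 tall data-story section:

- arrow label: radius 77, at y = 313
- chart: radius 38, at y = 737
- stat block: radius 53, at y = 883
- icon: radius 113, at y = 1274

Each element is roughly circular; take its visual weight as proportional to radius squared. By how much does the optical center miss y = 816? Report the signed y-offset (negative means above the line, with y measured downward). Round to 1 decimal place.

≈ 128.1

r² weights: arrow label 77² = 5929, chart 38² = 1444, stat block 53² = 2809, icon 113² = 12769. Total = 22951.
y: (5929·313 + 1444·737 + 2809·883 + 12769·1274) / 22951 = 21668058 / 22951 ≈ 944.10
Against y = 816, that's 944.10 − 816 = 128.10.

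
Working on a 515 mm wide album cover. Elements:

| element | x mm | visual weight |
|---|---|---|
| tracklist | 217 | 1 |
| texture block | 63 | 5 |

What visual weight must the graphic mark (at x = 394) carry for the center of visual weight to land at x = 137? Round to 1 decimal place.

w ≈ 1.1

Existing Σw = 6 (1 + 5); existing moment 1·217 + 5·63 = 532.
For the centroid to hit 137: (532 + w·394) / (6 + w) = 137.
Solving: w = (137·6 − 532) / (394 − 137) = 290 / 257 ≈ 1.13.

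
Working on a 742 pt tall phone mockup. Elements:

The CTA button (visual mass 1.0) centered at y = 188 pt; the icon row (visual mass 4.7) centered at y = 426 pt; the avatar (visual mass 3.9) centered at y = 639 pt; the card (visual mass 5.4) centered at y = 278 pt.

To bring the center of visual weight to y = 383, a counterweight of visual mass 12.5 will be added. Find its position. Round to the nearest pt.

y ≈ 348

With the counterweight, Σw becomes 1.0 + 4.7 + 3.9 + 5.4 + 12.5 = 27.5.
y: need Σw·y = 27.5·383 = 10532.5. Existing = 1.0·188 + 4.7·426 + 3.9·639 + 5.4·278 = 6183.5. Remainder 4349.0 / 12.5 ≈ 347.92.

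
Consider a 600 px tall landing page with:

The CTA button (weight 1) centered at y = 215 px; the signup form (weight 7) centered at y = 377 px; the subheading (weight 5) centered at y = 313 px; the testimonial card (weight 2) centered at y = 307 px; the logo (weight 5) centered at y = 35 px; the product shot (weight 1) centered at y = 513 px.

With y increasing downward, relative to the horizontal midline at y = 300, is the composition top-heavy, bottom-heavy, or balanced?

top-heavy

Weights sum to 1 + 7 + 5 + 2 + 5 + 1 = 21.
y: (1·215 + 7·377 + 5·313 + 2·307 + 5·35 + 1·513) / 21 = 5721 / 21 ≈ 272.43
Since 272.4 is above (smaller y than) 300, the composition reads top-heavy.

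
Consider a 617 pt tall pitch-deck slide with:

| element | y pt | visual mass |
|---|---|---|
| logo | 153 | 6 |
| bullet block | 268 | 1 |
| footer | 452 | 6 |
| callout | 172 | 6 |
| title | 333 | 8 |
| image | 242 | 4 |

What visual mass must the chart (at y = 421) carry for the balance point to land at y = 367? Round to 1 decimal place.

w ≈ 52.1

Known weights sum to 6 + 1 + 6 + 6 + 8 + 4 = 31; their moment is 6·153 + 1·268 + 6·452 + 6·172 + 8·333 + 4·242 = 8562.
For the centroid to hit 367: (8562 + w·421) / (31 + w) = 367.
So w = (367·31 − 8562)/(421 − 367) = 2815/54 ≈ 52.13.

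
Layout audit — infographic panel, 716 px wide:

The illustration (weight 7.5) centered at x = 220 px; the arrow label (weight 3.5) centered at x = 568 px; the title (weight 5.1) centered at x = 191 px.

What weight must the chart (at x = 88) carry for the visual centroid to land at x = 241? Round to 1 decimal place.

w ≈ 4.8

Known weights sum to 7.5 + 3.5 + 5.1 = 16.1; their moment is 7.5·220 + 3.5·568 + 5.1·191 = 4612.1.
Set Σw·x/Σw = 241: (4612.1 + 88w) = 241·(16.1 + w).
Rearranging, w·(88 − 241) = 241·16.1 − 4612.1 = -732.0, so w ≈ -732.0/-153 = 4.78.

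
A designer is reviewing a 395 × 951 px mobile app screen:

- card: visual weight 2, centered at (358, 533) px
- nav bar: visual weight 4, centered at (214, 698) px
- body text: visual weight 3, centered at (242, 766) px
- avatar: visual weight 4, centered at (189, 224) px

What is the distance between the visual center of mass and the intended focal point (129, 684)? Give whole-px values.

≈ 177 px

Total weight = 2 + 4 + 3 + 4 = 13.
x-moment: 2·358 + 4·214 + 3·242 + 4·189 = 3054; centroid 3054/13 ≈ 234.92.
y-moment: 2·533 + 4·698 + 3·766 + 4·224 = 7052; centroid 7052/13 ≈ 542.46.
From (129, 684): dx = 105.92, dy = -141.54, so the distance is √(dx²+dy²) ≈ 176.78.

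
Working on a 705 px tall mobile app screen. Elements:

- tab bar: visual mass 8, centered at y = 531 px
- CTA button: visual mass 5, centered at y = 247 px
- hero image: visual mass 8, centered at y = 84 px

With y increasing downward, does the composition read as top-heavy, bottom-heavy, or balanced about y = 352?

Weights sum to 8 + 5 + 8 = 21.
y-moment: 8·531 + 5·247 + 8·84 = 6155; centroid 6155/21 ≈ 293.10.
Since 293.1 is above (smaller y than) 352, the composition reads top-heavy.

top-heavy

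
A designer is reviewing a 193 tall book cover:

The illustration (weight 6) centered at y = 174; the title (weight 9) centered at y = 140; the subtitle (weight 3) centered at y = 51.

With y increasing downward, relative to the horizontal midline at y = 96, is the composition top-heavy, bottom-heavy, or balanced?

Total weight = 6 + 9 + 3 = 18.
y-moment: 6·174 + 9·140 + 3·51 = 2457; centroid 2457/18 ≈ 136.50.
136.5 vs midline 96 → bottom-heavy.

bottom-heavy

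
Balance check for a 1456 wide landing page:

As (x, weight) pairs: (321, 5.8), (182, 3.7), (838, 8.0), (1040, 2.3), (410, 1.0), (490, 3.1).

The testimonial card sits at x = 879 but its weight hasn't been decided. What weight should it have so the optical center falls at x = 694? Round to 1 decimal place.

w ≈ 16.4

Known weights sum to 5.8 + 3.7 + 8.0 + 2.3 + 1.0 + 3.1 = 23.9; their moment is 5.8·321 + 3.7·182 + 8.0·838 + 2.3·1040 + 1.0·410 + 3.1·490 = 13560.2.
For the centroid to hit 694: (13560.2 + w·879) / (23.9 + w) = 694.
Solving: w = (694·23.9 − 13560.2) / (879 − 694) = 3026.4 / 185 ≈ 16.36.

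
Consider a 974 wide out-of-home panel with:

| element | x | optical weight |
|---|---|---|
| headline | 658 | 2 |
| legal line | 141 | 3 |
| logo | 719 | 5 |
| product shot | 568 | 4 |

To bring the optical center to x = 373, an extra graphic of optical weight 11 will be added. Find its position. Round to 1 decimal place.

x ≈ 156.3

After adding the extra graphic, total weight = 2 + 3 + 5 + 4 + 11 = 25.
Along x: (7606 + 11·x) / 25 = 373 (existing moment 2·658 + 3·141 + 5·719 + 4·568 = 7606) ⇒ x = (9325 − 7606) / 11 ≈ 156.27.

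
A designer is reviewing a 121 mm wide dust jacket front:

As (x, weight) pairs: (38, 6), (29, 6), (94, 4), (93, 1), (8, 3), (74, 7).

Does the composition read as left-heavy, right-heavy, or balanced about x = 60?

Total weight = 6 + 6 + 4 + 1 + 3 + 7 = 27.
x: moment 1413 / weight 27 ≈ 52.33
52.3 lies left of the midline 60, so the layout is left-heavy.

left-heavy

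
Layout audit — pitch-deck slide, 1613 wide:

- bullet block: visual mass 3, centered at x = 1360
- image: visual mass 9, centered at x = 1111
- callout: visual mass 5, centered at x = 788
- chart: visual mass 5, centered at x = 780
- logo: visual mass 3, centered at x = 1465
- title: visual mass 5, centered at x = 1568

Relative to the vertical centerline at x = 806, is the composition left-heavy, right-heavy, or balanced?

right-heavy

Total weight = 3 + 9 + 5 + 5 + 3 + 5 = 30.
Σw·x = 34154; x̄ = 34154/30 ≈ 1138.47.
Since 1138.5 is right of 806, the composition reads right-heavy.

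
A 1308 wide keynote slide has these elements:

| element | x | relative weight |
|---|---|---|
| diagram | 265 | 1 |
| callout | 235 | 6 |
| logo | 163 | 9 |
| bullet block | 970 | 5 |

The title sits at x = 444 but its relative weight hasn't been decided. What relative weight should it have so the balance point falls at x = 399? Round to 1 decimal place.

Known weights sum to 1 + 6 + 9 + 5 = 21; their moment is 1·265 + 6·235 + 9·163 + 5·970 = 7992.
Balance at x = 399 requires (7992 + w·444) / (21 + w) = 399.
So w = (399·21 − 7992)/(444 − 399) = 387/45 ≈ 8.60.

w ≈ 8.6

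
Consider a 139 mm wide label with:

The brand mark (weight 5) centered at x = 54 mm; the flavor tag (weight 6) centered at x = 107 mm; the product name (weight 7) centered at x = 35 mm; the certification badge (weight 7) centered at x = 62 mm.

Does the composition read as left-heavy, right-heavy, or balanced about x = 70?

Σw = 5 + 6 + 7 + 7 = 25.
x: (5·54 + 6·107 + 7·35 + 7·62) / 25 = 1591 / 25 ≈ 63.64
63.6 lies left of the midline 70, so the layout is left-heavy.

left-heavy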